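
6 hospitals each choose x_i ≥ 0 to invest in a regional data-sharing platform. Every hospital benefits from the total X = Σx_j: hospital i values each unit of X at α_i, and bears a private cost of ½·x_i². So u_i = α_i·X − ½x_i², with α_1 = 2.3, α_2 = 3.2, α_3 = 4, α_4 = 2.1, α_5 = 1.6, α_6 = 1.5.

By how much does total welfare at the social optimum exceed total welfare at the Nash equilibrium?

Hospital i's FOC: ∂u_i/∂x_i = α_i − x_i = 0, so x_i* = α_i.
NE contributions = (2.3, 3.2, 4, 2.1, 1.6, 1.5); X = 14.7.
W^NE = (Σα)·X − ½Σα_i² = 14.7² − ½·40.75 = 195.715.
Planner sets x_i = Σα_j = 14.7 for every i, so X^SO = 6·14.7 = 88.2.
W^SO = (Σα)·X^SO − ½·6·(Σα)² = (6/2)·14.7² = 648.27.
Deadweight loss = W^SO − W^NE = 452.555.

452.555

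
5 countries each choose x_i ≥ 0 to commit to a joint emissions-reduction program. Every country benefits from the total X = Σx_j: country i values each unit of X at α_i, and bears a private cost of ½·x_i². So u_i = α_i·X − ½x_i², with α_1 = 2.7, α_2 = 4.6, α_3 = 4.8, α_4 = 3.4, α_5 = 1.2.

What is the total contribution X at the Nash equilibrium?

16.7

Country i's FOC: ∂u_i/∂x_i = α_i − x_i = 0, so x_i* = α_i.
NE contributions = (2.7, 4.6, 4.8, 3.4, 1.2); X = 16.7.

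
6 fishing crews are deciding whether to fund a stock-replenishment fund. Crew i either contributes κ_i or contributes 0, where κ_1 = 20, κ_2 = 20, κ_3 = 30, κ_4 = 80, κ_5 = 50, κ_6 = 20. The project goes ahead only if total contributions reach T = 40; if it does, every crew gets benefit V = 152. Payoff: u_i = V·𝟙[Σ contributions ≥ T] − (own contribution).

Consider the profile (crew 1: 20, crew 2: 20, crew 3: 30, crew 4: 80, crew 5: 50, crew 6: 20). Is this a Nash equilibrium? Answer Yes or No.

No

Total = 220 ≥ 40: provided.
Crew 1 (pledges 20, payoff 132): dropping to 0 → total 200, payoff 152. Profitable deviation.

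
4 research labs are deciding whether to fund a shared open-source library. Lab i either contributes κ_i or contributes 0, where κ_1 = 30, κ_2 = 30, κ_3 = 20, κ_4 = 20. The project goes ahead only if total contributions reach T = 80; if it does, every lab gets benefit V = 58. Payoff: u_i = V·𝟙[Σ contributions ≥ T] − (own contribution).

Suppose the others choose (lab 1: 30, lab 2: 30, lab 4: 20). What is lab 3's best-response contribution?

0

Others' total = 80 ≥ 80; contributing adds cost 20 for no extra benefit.
Best response: 0.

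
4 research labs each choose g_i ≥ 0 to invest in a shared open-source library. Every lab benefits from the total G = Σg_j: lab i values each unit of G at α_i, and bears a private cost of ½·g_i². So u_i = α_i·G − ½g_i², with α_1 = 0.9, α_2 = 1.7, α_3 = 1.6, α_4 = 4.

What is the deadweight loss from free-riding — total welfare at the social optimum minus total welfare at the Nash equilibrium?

Lab i's FOC: ∂u_i/∂g_i = α_i − g_i = 0, so g_i* = α_i.
NE contributions = (0.9, 1.7, 1.6, 4); G = 8.2.
W^NE = (Σα)·G − ½Σα_i² = 8.2² − ½·22.26 = 56.11.
Planner sets g_i = Σα_j = 8.2 for every i, so G^SO = 4·8.2 = 32.8.
W^SO = (Σα)·G^SO − ½·4·(Σα)² = (4/2)·8.2² = 134.48.
Deadweight loss = W^SO − W^NE = 78.37.

78.37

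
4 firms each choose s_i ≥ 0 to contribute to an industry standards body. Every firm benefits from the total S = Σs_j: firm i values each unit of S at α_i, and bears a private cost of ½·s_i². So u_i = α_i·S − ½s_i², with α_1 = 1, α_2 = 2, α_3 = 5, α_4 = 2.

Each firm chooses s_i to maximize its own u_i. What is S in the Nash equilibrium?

10

Firm i's FOC: ∂u_i/∂s_i = α_i − s_i = 0, so s_i* = α_i.
NE contributions = (1, 2, 5, 2); S = 10.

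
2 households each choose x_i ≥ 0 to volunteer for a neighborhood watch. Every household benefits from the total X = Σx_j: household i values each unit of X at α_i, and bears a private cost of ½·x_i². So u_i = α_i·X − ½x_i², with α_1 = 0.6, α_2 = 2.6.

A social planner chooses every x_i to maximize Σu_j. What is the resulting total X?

Planner FOC: ∂(Σu_j)/∂x_i = (Σα_j) − x_i = 0, so x_i^SO = Σα_j = 3.2 for every i; X^SO = 6.4.

6.4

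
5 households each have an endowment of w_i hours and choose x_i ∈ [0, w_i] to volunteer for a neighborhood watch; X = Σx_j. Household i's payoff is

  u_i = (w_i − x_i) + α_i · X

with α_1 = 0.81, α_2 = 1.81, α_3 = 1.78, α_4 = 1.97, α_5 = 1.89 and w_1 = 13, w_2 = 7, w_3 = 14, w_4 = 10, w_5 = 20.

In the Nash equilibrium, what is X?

∂u_i/∂x_i = α_i − 1, so household i contributes w_i if α_i > 1, else 0.
α_i > 1 for i ∈ {2, 3, 4, 5}; NE contributions (0, 7, 14, 10, 20), X = 51.

51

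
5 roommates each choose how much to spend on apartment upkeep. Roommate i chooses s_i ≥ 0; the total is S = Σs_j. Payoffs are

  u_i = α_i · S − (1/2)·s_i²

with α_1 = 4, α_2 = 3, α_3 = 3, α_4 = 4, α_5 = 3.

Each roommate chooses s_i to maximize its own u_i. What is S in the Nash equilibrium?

17

Roommate i's FOC: ∂u_i/∂s_i = α_i − s_i = 0, so s_i* = α_i.
NE contributions = (4, 3, 3, 4, 3); S = 17.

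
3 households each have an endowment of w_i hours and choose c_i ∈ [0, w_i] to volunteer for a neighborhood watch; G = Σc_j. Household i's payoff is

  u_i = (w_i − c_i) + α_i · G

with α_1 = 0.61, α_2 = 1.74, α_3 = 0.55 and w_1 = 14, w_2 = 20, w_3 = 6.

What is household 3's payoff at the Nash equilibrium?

∂u_i/∂c_i = α_i − 1, so household i contributes w_i if α_i > 1, else 0.
α_i > 1 for i ∈ {2}; NE contributions (0, 20, 0), G = 20.
u_3 = (6 − 0) + 0.55·20 = 17.

17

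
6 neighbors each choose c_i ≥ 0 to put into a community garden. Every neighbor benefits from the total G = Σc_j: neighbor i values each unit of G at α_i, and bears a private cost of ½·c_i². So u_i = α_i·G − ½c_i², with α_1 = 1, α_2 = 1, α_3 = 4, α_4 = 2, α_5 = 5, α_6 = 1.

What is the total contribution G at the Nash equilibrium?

14

Neighbor i's FOC: ∂u_i/∂c_i = α_i − c_i = 0, so c_i* = α_i.
NE contributions = (1, 1, 4, 2, 5, 1); G = 14.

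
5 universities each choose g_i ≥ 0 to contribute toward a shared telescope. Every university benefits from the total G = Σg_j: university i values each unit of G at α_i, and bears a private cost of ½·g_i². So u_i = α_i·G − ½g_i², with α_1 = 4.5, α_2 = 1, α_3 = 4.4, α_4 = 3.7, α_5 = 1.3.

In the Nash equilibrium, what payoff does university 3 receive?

University i's FOC: ∂u_i/∂g_i = α_i − g_i = 0, so g_i* = α_i.
NE contributions = (4.5, 1, 4.4, 3.7, 1.3); G = 14.9.
u_3 = α_3·G − ½·(g_3)² = 4.4·14.9 − ½·4.4² = 55.88.

55.88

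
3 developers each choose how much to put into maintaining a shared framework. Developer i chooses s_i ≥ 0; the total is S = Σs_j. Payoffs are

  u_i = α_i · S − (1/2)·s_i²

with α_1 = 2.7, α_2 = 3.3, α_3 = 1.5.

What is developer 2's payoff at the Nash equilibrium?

19.305

Developer i's FOC: ∂u_i/∂s_i = α_i − s_i = 0, so s_i* = α_i.
NE contributions = (2.7, 3.3, 1.5); S = 7.5.
u_2 = α_2·S − ½·(s_2)² = 3.3·7.5 − ½·3.3² = 19.305.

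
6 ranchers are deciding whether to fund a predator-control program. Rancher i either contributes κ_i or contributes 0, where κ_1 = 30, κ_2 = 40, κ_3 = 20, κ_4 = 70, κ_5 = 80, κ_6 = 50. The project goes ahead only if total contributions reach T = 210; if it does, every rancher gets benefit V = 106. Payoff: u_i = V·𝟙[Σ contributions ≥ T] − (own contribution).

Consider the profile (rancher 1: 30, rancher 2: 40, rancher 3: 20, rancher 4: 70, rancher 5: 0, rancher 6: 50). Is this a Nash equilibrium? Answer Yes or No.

Yes

Total = 210 ≥ 210: provided.
Rancher 1 (pledges 30, payoff 76): dropping to 0 → total 180, payoff 0. No gain.
Rancher 2 (pledges 40, payoff 66): dropping to 0 → total 170, payoff 0. No gain.
Rancher 3 (pledges 20, payoff 86): dropping to 0 → total 190, payoff 0. No gain.
Rancher 4 (pledges 70, payoff 36): dropping to 0 → total 140, payoff 0. No gain.
Rancher 5 (pledges 0, payoff 106): pledging 80 → total 290, payoff 26. No gain.
Rancher 6 (pledges 50, payoff 56): dropping to 0 → total 160, payoff 0. No gain.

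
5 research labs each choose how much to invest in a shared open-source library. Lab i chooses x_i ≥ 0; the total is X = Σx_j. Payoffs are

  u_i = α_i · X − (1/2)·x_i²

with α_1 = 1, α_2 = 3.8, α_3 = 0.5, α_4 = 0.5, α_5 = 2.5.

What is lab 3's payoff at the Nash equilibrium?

4.025

Lab i's FOC: ∂u_i/∂x_i = α_i − x_i = 0, so x_i* = α_i.
NE contributions = (1, 3.8, 0.5, 0.5, 2.5); X = 8.3.
u_3 = α_3·X − ½·(x_3)² = 0.5·8.3 − ½·0.5² = 4.025.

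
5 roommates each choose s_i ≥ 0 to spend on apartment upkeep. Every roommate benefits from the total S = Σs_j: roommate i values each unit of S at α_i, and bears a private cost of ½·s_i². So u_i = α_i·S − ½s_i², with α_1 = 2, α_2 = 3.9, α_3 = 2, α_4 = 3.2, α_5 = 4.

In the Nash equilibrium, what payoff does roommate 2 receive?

Roommate i's FOC: ∂u_i/∂s_i = α_i − s_i = 0, so s_i* = α_i.
NE contributions = (2, 3.9, 2, 3.2, 4); S = 15.1.
u_2 = α_2·S − ½·(s_2)² = 3.9·15.1 − ½·3.9² = 51.285.

51.285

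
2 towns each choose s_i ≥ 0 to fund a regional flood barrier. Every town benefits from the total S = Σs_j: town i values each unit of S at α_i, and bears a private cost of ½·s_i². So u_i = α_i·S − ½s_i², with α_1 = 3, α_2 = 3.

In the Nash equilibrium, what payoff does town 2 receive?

13.5

Town i's FOC: ∂u_i/∂s_i = α_i − s_i = 0, so s_i* = α_i.
NE contributions = (3, 3); S = 6.
u_2 = α_2·S − ½·(s_2)² = 3·6 − ½·3² = 13.5.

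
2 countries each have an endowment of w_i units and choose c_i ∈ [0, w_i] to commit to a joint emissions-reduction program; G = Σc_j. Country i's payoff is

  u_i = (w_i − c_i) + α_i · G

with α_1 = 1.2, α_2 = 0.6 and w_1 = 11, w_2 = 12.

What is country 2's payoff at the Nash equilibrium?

18.6

∂u_i/∂c_i = α_i − 1, so country i contributes w_i if α_i > 1, else 0.
α_i > 1 for i ∈ {1}; NE contributions (11, 0), G = 11.
u_2 = (12 − 0) + 0.6·11 = 18.6.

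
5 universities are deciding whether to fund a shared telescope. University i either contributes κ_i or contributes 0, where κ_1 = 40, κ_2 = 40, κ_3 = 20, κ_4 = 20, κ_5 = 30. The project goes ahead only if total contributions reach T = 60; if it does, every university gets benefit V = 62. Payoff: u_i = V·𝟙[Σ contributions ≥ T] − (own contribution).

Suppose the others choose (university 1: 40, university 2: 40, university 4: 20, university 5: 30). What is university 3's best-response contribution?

Others' total = 130 ≥ 60; contributing adds cost 20 for no extra benefit.
Best response: 0.

0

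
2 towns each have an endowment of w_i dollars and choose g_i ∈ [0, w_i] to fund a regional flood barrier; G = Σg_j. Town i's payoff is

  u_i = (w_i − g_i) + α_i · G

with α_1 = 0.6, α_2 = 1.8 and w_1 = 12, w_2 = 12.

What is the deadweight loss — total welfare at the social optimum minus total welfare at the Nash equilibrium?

16.8

∂u_i/∂g_i = α_i − 1, so town i contributes w_i if α_i > 1, else 0.
α_i > 1 for i ∈ {2}; NE contributions (0, 12), G = 12.
W^NE = Σw_i − G^NE + (Σα_i)·G^NE = 24 + 1.4·12 = 40.8.
Planner: ∂(Σu_j)/∂g_i = Σα_j − 1 = 1.4 > 0, so everyone contributes w_i; G^SO = 24, W^SO = 24 + 1.4·24 = 57.6.
Deadweight loss = 16.8.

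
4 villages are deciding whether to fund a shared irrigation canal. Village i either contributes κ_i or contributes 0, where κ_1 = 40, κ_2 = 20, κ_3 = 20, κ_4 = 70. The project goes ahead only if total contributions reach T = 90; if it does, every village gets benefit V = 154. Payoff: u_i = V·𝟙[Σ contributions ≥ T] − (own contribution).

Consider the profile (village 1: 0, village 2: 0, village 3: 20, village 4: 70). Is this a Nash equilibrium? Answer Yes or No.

Yes

Total = 90 ≥ 90: provided.
Village 1 (pledges 0, payoff 154): pledging 40 → total 130, payoff 114. No gain.
Village 2 (pledges 0, payoff 154): pledging 20 → total 110, payoff 134. No gain.
Village 3 (pledges 20, payoff 134): dropping to 0 → total 70, payoff 0. No gain.
Village 4 (pledges 70, payoff 84): dropping to 0 → total 20, payoff 0. No gain.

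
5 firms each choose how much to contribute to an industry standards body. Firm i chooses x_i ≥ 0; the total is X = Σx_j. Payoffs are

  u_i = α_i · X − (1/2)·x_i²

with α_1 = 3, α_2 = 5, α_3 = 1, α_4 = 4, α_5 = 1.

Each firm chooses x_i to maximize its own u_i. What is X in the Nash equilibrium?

Firm i's FOC: ∂u_i/∂x_i = α_i − x_i = 0, so x_i* = α_i.
NE contributions = (3, 5, 1, 4, 1); X = 14.

14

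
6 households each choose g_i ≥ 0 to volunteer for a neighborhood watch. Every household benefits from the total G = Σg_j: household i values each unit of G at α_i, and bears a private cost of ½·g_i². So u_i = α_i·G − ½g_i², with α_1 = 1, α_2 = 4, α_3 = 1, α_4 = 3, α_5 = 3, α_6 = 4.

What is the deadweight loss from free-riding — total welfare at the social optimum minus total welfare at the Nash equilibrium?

Household i's FOC: ∂u_i/∂g_i = α_i − g_i = 0, so g_i* = α_i.
NE contributions = (1, 4, 1, 3, 3, 4); G = 16.
W^NE = (Σα)·G − ½Σα_i² = 16² − ½·52 = 230.
Planner sets g_i = Σα_j = 16 for every i, so G^SO = 6·16 = 96.
W^SO = (Σα)·G^SO − ½·6·(Σα)² = (6/2)·16² = 768.
Deadweight loss = W^SO − W^NE = 538.

538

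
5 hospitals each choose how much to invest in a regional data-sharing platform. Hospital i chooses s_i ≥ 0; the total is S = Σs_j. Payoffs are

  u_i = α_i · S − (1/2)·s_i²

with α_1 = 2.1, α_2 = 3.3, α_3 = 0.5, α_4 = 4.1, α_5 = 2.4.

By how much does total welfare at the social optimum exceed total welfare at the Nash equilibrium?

Hospital i's FOC: ∂u_i/∂s_i = α_i − s_i = 0, so s_i* = α_i.
NE contributions = (2.1, 3.3, 0.5, 4.1, 2.4); S = 12.4.
W^NE = (Σα)·S − ½Σα_i² = 12.4² − ½·38.12 = 134.7.
Planner sets s_i = Σα_j = 12.4 for every i, so S^SO = 5·12.4 = 62.
W^SO = (Σα)·S^SO − ½·5·(Σα)² = (5/2)·12.4² = 384.4.
Deadweight loss = W^SO − W^NE = 249.7.

249.7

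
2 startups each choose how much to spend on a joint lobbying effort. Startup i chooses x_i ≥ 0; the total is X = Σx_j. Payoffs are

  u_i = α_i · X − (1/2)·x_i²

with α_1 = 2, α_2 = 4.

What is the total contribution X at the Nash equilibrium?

6

Startup i's FOC: ∂u_i/∂x_i = α_i − x_i = 0, so x_i* = α_i.
NE contributions = (2, 4); X = 6.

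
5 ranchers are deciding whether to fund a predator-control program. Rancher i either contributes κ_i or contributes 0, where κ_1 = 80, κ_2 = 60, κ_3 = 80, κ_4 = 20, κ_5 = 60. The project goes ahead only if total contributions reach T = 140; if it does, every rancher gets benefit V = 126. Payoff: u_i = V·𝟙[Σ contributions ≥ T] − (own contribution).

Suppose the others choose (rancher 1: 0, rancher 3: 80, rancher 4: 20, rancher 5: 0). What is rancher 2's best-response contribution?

Others' total = 100. Contributing 60 brings total to 160 ≥ 140: gain V − κ_2 = 66.
Best response: 60.

60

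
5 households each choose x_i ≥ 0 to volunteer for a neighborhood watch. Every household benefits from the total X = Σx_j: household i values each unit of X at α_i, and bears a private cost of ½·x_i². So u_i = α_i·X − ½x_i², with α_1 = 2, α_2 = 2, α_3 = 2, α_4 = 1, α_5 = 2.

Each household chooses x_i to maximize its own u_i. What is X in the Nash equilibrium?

9

Household i's FOC: ∂u_i/∂x_i = α_i − x_i = 0, so x_i* = α_i.
NE contributions = (2, 2, 2, 1, 2); X = 9.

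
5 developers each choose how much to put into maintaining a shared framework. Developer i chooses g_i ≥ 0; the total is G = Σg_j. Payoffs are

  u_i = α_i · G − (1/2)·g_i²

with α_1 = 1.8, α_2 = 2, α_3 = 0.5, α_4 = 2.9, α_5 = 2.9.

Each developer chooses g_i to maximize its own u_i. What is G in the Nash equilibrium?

Developer i's FOC: ∂u_i/∂g_i = α_i − g_i = 0, so g_i* = α_i.
NE contributions = (1.8, 2, 0.5, 2.9, 2.9); G = 10.1.

10.1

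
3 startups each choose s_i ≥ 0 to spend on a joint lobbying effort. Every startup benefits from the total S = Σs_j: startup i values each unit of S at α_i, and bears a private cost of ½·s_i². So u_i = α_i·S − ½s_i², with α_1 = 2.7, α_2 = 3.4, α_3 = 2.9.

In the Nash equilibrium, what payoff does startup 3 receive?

21.895

Startup i's FOC: ∂u_i/∂s_i = α_i − s_i = 0, so s_i* = α_i.
NE contributions = (2.7, 3.4, 2.9); S = 9.
u_3 = α_3·S − ½·(s_3)² = 2.9·9 − ½·2.9² = 21.895.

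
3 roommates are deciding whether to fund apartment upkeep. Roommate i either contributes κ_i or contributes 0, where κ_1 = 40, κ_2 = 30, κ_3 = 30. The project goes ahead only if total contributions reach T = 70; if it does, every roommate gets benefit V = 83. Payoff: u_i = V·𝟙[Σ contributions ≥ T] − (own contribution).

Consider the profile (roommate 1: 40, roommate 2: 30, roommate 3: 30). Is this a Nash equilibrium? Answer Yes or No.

Total = 100 ≥ 70: provided.
Roommate 1 (pledges 40, payoff 43): dropping to 0 → total 60, payoff 0. No gain.
Roommate 2 (pledges 30, payoff 53): dropping to 0 → total 70, payoff 83. Profitable deviation.

No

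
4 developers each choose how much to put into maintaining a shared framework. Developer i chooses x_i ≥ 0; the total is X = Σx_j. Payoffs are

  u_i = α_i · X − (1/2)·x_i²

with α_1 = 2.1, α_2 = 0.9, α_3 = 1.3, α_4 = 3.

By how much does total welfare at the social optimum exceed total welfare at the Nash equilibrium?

61.245

Developer i's FOC: ∂u_i/∂x_i = α_i − x_i = 0, so x_i* = α_i.
NE contributions = (2.1, 0.9, 1.3, 3); X = 7.3.
W^NE = (Σα)·X − ½Σα_i² = 7.3² − ½·15.91 = 45.335.
Planner sets x_i = Σα_j = 7.3 for every i, so X^SO = 4·7.3 = 29.2.
W^SO = (Σα)·X^SO − ½·4·(Σα)² = (4/2)·7.3² = 106.58.
Deadweight loss = W^SO − W^NE = 61.245.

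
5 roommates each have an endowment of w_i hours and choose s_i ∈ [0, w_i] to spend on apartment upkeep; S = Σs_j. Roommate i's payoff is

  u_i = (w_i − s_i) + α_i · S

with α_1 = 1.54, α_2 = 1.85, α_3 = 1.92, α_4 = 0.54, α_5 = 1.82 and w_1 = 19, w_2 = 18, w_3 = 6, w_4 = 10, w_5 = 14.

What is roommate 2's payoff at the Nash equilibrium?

∂u_i/∂s_i = α_i − 1, so roommate i contributes w_i if α_i > 1, else 0.
α_i > 1 for i ∈ {1, 2, 3, 5}; NE contributions (19, 18, 6, 0, 14), S = 57.
u_2 = (18 − 18) + 1.85·57 = 105.45.

105.45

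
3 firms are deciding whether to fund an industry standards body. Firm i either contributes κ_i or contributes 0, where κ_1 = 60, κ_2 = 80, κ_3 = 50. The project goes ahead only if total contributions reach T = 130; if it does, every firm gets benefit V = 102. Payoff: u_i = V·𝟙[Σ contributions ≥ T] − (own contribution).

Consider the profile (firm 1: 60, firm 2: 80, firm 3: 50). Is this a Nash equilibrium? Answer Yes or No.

No

Total = 190 ≥ 130: provided.
Firm 1 (pledges 60, payoff 42): dropping to 0 → total 130, payoff 102. Profitable deviation.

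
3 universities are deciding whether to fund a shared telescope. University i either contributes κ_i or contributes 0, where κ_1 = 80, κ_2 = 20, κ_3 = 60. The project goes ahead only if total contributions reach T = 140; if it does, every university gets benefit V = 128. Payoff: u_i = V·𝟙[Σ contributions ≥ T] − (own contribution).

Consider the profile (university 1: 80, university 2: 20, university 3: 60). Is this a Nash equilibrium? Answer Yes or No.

Total = 160 ≥ 140: provided.
University 1 (pledges 80, payoff 48): dropping to 0 → total 80, payoff 0. No gain.
University 2 (pledges 20, payoff 108): dropping to 0 → total 140, payoff 128. Profitable deviation.

No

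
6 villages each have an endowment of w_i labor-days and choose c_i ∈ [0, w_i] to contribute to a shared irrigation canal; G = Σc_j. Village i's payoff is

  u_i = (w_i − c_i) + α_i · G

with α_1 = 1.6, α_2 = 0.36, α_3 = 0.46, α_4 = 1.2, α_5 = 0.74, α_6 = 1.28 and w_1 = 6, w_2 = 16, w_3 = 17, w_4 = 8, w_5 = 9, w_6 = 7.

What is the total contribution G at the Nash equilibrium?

∂u_i/∂c_i = α_i − 1, so village i contributes w_i if α_i > 1, else 0.
α_i > 1 for i ∈ {1, 4, 6}; NE contributions (6, 0, 0, 8, 0, 7), G = 21.

21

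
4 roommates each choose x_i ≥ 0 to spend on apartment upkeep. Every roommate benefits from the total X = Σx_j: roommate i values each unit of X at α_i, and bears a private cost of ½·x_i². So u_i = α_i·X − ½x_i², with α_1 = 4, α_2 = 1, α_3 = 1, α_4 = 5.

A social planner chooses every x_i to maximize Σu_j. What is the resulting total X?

44

Planner FOC: ∂(Σu_j)/∂x_i = (Σα_j) − x_i = 0, so x_i^SO = Σα_j = 11 for every i; X^SO = 44.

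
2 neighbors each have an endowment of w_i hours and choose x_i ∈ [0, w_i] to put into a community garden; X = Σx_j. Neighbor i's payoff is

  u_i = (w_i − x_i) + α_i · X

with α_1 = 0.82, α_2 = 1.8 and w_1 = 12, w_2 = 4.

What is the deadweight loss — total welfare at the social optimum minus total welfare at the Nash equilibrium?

19.44

∂u_i/∂x_i = α_i − 1, so neighbor i contributes w_i if α_i > 1, else 0.
α_i > 1 for i ∈ {2}; NE contributions (0, 4), X = 4.
W^NE = Σw_i − X^NE + (Σα_i)·X^NE = 16 + 1.62·4 = 22.48.
Planner: ∂(Σu_j)/∂x_i = Σα_j − 1 = 1.62 > 0, so everyone contributes w_i; X^SO = 16, W^SO = 16 + 1.62·16 = 41.92.
Deadweight loss = 19.44.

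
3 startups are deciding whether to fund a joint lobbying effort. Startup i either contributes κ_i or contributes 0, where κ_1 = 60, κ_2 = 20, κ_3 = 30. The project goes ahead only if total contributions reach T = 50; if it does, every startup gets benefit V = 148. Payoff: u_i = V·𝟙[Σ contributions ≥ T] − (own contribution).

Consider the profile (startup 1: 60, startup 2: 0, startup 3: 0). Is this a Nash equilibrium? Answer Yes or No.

Yes

Total = 60 ≥ 50: provided.
Startup 1 (pledges 60, payoff 88): dropping to 0 → total 0, payoff 0. No gain.
Startup 2 (pledges 0, payoff 148): pledging 20 → total 80, payoff 128. No gain.
Startup 3 (pledges 0, payoff 148): pledging 30 → total 90, payoff 118. No gain.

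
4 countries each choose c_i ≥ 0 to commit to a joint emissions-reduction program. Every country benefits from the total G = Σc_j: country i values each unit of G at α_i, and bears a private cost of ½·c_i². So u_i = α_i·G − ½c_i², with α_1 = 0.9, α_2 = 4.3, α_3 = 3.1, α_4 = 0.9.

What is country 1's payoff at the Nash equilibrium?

Country i's FOC: ∂u_i/∂c_i = α_i − c_i = 0, so c_i* = α_i.
NE contributions = (0.9, 4.3, 3.1, 0.9); G = 9.2.
u_1 = α_1·G − ½·(c_1)² = 0.9·9.2 − ½·0.9² = 7.875.

7.875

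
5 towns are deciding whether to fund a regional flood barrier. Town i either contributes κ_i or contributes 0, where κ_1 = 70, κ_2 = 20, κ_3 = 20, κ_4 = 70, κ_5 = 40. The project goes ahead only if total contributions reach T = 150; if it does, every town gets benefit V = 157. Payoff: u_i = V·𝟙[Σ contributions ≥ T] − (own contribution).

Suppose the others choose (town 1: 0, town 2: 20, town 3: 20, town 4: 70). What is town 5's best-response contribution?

Others' total = 110. Contributing 40 brings total to 150 ≥ 150: gain V − κ_5 = 117.
Best response: 40.

40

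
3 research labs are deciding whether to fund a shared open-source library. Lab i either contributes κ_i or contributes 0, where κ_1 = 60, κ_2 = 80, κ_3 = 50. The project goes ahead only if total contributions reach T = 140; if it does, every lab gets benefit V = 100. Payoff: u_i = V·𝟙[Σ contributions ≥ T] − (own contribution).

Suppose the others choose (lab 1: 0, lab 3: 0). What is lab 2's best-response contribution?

0

Others' total = 0. Even contributing 80 gives 80 < 140: no benefit either way.
Best response: 0.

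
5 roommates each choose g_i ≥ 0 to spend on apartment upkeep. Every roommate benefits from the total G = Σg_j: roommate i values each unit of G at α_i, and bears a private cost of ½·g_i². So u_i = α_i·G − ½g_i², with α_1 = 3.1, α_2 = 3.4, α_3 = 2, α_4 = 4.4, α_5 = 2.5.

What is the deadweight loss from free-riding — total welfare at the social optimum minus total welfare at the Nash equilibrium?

381.13

Roommate i's FOC: ∂u_i/∂g_i = α_i − g_i = 0, so g_i* = α_i.
NE contributions = (3.1, 3.4, 2, 4.4, 2.5); G = 15.4.
W^NE = (Σα)·G − ½Σα_i² = 15.4² − ½·50.78 = 211.77.
Planner sets g_i = Σα_j = 15.4 for every i, so G^SO = 5·15.4 = 77.
W^SO = (Σα)·G^SO − ½·5·(Σα)² = (5/2)·15.4² = 592.9.
Deadweight loss = W^SO − W^NE = 381.13.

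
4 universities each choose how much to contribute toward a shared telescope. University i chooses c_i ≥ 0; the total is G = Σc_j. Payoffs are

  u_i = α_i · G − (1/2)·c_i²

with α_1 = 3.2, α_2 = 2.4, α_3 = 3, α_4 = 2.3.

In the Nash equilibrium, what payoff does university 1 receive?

29.76

University i's FOC: ∂u_i/∂c_i = α_i − c_i = 0, so c_i* = α_i.
NE contributions = (3.2, 2.4, 3, 2.3); G = 10.9.
u_1 = α_1·G − ½·(c_1)² = 3.2·10.9 − ½·3.2² = 29.76.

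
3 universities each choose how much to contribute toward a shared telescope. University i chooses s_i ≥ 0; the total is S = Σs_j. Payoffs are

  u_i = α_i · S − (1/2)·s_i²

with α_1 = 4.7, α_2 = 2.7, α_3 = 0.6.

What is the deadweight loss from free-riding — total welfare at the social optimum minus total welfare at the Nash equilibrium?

University i's FOC: ∂u_i/∂s_i = α_i − s_i = 0, so s_i* = α_i.
NE contributions = (4.7, 2.7, 0.6); S = 8.
W^NE = (Σα)·S − ½Σα_i² = 8² − ½·29.74 = 49.13.
Planner sets s_i = Σα_j = 8 for every i, so S^SO = 3·8 = 24.
W^SO = (Σα)·S^SO − ½·3·(Σα)² = (3/2)·8² = 96.
Deadweight loss = W^SO − W^NE = 46.87.

46.87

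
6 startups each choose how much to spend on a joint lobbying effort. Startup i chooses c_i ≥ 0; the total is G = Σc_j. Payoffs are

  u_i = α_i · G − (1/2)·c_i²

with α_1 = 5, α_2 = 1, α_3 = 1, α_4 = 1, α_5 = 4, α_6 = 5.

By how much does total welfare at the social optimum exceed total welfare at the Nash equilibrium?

612.5

Startup i's FOC: ∂u_i/∂c_i = α_i − c_i = 0, so c_i* = α_i.
NE contributions = (5, 1, 1, 1, 4, 5); G = 17.
W^NE = (Σα)·G − ½Σα_i² = 17² − ½·69 = 254.5.
Planner sets c_i = Σα_j = 17 for every i, so G^SO = 6·17 = 102.
W^SO = (Σα)·G^SO − ½·6·(Σα)² = (6/2)·17² = 867.
Deadweight loss = W^SO − W^NE = 612.5.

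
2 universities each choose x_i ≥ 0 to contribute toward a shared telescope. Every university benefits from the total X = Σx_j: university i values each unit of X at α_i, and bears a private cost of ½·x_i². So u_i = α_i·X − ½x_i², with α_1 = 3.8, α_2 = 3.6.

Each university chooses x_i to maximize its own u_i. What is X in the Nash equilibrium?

7.4

University i's FOC: ∂u_i/∂x_i = α_i − x_i = 0, so x_i* = α_i.
NE contributions = (3.8, 3.6); X = 7.4.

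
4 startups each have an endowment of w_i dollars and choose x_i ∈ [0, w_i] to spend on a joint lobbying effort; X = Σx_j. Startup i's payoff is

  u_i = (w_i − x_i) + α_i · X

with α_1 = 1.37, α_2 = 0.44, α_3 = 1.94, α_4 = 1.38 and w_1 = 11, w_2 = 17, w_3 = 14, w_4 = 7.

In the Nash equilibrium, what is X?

32

∂u_i/∂x_i = α_i − 1, so startup i contributes w_i if α_i > 1, else 0.
α_i > 1 for i ∈ {1, 3, 4}; NE contributions (11, 0, 14, 7), X = 32.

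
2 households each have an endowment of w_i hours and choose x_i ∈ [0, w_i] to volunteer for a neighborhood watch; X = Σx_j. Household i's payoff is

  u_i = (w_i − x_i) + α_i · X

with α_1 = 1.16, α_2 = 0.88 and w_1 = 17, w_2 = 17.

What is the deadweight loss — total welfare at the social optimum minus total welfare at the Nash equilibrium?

∂u_i/∂x_i = α_i − 1, so household i contributes w_i if α_i > 1, else 0.
α_i > 1 for i ∈ {1}; NE contributions (17, 0), X = 17.
W^NE = Σw_i − X^NE + (Σα_i)·X^NE = 34 + 1.04·17 = 51.68.
Planner: ∂(Σu_j)/∂x_i = Σα_j − 1 = 1.04 > 0, so everyone contributes w_i; X^SO = 34, W^SO = 34 + 1.04·34 = 69.36.
Deadweight loss = 17.68.

17.68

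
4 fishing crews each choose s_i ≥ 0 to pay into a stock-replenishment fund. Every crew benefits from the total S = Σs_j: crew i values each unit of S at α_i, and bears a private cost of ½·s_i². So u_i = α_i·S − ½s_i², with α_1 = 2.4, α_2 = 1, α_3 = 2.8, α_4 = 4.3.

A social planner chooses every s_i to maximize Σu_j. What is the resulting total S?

Planner FOC: ∂(Σu_j)/∂s_i = (Σα_j) − s_i = 0, so s_i^SO = Σα_j = 10.5 for every i; S^SO = 42.

42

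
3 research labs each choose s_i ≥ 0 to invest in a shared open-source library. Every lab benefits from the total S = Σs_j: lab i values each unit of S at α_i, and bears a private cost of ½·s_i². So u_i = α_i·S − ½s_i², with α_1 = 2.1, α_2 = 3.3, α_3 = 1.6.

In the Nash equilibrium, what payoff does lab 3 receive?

9.92

Lab i's FOC: ∂u_i/∂s_i = α_i − s_i = 0, so s_i* = α_i.
NE contributions = (2.1, 3.3, 1.6); S = 7.
u_3 = α_3·S − ½·(s_3)² = 1.6·7 − ½·1.6² = 9.92.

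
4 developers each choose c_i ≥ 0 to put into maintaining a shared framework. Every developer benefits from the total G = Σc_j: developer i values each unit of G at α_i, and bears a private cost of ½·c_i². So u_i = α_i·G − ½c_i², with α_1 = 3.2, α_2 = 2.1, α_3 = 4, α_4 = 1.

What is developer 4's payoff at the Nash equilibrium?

9.8

Developer i's FOC: ∂u_i/∂c_i = α_i − c_i = 0, so c_i* = α_i.
NE contributions = (3.2, 2.1, 4, 1); G = 10.3.
u_4 = α_4·G − ½·(c_4)² = 1·10.3 − ½·1² = 9.8.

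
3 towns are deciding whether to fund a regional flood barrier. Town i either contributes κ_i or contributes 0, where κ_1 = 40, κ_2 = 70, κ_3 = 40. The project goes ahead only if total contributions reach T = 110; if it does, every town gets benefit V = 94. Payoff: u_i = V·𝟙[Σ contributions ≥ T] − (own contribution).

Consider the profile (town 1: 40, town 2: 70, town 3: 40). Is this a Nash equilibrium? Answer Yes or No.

Total = 150 ≥ 110: provided.
Town 1 (pledges 40, payoff 54): dropping to 0 → total 110, payoff 94. Profitable deviation.

No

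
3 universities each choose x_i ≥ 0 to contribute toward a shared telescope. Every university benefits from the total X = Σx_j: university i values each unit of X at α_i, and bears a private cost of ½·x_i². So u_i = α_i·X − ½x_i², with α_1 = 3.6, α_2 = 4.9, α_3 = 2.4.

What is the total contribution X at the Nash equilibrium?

University i's FOC: ∂u_i/∂x_i = α_i − x_i = 0, so x_i* = α_i.
NE contributions = (3.6, 4.9, 2.4); X = 10.9.

10.9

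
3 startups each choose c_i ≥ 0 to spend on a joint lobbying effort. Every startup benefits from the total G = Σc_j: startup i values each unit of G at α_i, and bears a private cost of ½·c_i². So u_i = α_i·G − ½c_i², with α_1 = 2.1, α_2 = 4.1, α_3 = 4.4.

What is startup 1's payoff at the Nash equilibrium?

Startup i's FOC: ∂u_i/∂c_i = α_i − c_i = 0, so c_i* = α_i.
NE contributions = (2.1, 4.1, 4.4); G = 10.6.
u_1 = α_1·G − ½·(c_1)² = 2.1·10.6 − ½·2.1² = 20.055.

20.055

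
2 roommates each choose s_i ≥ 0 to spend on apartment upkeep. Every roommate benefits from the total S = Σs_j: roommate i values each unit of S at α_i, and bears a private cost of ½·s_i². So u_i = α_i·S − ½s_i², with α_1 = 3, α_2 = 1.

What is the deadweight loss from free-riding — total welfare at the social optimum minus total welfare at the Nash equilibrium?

Roommate i's FOC: ∂u_i/∂s_i = α_i − s_i = 0, so s_i* = α_i.
NE contributions = (3, 1); S = 4.
W^NE = (Σα)·S − ½Σα_i² = 4² − ½·10 = 11.
Planner sets s_i = Σα_j = 4 for every i, so S^SO = 2·4 = 8.
W^SO = (Σα)·S^SO − ½·2·(Σα)² = (2/2)·4² = 16.
Deadweight loss = W^SO − W^NE = 5.

5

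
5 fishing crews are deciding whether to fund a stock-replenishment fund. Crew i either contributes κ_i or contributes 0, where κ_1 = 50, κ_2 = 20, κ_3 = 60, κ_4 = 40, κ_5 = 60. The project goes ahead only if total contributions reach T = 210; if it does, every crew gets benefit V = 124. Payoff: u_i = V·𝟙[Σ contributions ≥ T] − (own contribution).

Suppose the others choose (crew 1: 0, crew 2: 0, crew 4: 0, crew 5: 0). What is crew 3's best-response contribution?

Others' total = 0. Even contributing 60 gives 60 < 210: no benefit either way.
Best response: 0.

0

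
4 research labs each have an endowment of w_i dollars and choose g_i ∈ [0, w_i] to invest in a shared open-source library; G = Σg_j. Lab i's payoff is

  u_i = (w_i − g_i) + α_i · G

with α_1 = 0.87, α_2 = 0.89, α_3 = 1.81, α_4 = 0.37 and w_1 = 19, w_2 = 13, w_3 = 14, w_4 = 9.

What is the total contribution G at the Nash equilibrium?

∂u_i/∂g_i = α_i − 1, so lab i contributes w_i if α_i > 1, else 0.
α_i > 1 for i ∈ {3}; NE contributions (0, 0, 14, 0), G = 14.

14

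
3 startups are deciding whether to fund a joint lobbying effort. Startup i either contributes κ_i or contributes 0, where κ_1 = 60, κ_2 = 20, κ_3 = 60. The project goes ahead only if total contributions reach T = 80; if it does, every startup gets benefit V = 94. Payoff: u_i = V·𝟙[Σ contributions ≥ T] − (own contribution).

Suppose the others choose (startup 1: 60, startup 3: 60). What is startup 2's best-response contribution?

Others' total = 120 ≥ 80; contributing adds cost 20 for no extra benefit.
Best response: 0.

0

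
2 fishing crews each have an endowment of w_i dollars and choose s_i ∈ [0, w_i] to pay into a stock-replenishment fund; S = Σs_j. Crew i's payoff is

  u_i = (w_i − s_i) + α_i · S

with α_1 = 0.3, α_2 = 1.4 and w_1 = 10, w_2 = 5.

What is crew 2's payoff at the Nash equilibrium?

∂u_i/∂s_i = α_i − 1, so crew i contributes w_i if α_i > 1, else 0.
α_i > 1 for i ∈ {2}; NE contributions (0, 5), S = 5.
u_2 = (5 − 5) + 1.4·5 = 7.

7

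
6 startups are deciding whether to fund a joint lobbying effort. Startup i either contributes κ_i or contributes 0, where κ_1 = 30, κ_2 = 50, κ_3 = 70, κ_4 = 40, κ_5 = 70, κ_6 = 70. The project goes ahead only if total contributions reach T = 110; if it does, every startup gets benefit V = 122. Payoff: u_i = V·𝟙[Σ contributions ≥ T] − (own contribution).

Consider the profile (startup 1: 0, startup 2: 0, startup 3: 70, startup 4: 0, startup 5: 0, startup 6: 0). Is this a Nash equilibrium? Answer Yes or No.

Total = 70 < 110: not provided.
Startup 1 (pledges 0, payoff 0): pledging 30 → total 100, payoff -30. No gain.
Startup 2 (pledges 0, payoff 0): pledging 50 → total 120, payoff 72. Profitable deviation.

No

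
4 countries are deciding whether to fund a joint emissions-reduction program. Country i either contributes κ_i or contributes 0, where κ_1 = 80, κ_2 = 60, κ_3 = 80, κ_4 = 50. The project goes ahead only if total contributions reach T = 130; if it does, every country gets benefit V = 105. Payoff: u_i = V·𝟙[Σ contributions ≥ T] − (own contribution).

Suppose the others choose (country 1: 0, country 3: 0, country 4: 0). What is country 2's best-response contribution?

Others' total = 0. Even contributing 60 gives 60 < 130: no benefit either way.
Best response: 0.

0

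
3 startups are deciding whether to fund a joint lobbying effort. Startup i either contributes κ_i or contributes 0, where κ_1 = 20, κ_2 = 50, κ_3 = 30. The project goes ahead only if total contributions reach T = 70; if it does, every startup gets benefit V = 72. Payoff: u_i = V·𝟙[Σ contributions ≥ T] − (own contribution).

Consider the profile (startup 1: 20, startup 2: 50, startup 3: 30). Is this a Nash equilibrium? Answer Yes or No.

Total = 100 ≥ 70: provided.
Startup 1 (pledges 20, payoff 52): dropping to 0 → total 80, payoff 72. Profitable deviation.

No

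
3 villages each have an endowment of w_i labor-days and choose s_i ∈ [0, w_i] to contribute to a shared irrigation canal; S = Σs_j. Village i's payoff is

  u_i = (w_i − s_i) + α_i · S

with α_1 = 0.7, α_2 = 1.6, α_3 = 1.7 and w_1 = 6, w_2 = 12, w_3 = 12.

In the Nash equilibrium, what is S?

∂u_i/∂s_i = α_i − 1, so village i contributes w_i if α_i > 1, else 0.
α_i > 1 for i ∈ {2, 3}; NE contributions (0, 12, 12), S = 24.

24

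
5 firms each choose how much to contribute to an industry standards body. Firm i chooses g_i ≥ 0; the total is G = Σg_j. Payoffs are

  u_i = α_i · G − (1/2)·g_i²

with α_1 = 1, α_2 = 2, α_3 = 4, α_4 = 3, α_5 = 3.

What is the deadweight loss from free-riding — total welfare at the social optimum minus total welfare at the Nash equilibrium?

Firm i's FOC: ∂u_i/∂g_i = α_i − g_i = 0, so g_i* = α_i.
NE contributions = (1, 2, 4, 3, 3); G = 13.
W^NE = (Σα)·G − ½Σα_i² = 13² − ½·39 = 149.5.
Planner sets g_i = Σα_j = 13 for every i, so G^SO = 5·13 = 65.
W^SO = (Σα)·G^SO − ½·5·(Σα)² = (5/2)·13² = 422.5.
Deadweight loss = W^SO − W^NE = 273.

273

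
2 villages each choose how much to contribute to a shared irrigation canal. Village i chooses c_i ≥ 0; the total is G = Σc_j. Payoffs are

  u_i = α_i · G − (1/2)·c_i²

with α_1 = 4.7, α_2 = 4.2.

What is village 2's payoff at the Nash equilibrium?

Village i's FOC: ∂u_i/∂c_i = α_i − c_i = 0, so c_i* = α_i.
NE contributions = (4.7, 4.2); G = 8.9.
u_2 = α_2·G − ½·(c_2)² = 4.2·8.9 − ½·4.2² = 28.56.

28.56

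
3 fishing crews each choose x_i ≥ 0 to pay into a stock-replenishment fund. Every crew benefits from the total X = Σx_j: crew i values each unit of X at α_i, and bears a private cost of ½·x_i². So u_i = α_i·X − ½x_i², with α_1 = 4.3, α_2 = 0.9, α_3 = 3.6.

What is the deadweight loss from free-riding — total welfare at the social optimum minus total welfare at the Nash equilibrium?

Crew i's FOC: ∂u_i/∂x_i = α_i − x_i = 0, so x_i* = α_i.
NE contributions = (4.3, 0.9, 3.6); X = 8.8.
W^NE = (Σα)·X − ½Σα_i² = 8.8² − ½·32.26 = 61.31.
Planner sets x_i = Σα_j = 8.8 for every i, so X^SO = 3·8.8 = 26.4.
W^SO = (Σα)·X^SO − ½·3·(Σα)² = (3/2)·8.8² = 116.16.
Deadweight loss = W^SO − W^NE = 54.85.

54.85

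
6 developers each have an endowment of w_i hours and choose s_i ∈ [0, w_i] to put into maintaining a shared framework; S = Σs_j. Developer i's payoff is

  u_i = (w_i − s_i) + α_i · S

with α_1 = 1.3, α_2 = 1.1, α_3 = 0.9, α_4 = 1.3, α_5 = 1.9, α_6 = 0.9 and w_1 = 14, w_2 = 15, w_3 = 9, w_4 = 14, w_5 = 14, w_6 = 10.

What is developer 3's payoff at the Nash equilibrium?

60.3

∂u_i/∂s_i = α_i − 1, so developer i contributes w_i if α_i > 1, else 0.
α_i > 1 for i ∈ {1, 2, 4, 5}; NE contributions (14, 15, 0, 14, 14, 0), S = 57.
u_3 = (9 − 0) + 0.9·57 = 60.3.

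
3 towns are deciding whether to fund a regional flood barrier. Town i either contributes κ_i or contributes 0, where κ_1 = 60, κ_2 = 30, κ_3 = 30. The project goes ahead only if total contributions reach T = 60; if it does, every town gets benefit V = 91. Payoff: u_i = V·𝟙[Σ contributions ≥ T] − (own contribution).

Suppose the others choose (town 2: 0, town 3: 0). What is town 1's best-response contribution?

60

Others' total = 0. Contributing 60 brings total to 60 ≥ 60: gain V − κ_1 = 31.
Best response: 60.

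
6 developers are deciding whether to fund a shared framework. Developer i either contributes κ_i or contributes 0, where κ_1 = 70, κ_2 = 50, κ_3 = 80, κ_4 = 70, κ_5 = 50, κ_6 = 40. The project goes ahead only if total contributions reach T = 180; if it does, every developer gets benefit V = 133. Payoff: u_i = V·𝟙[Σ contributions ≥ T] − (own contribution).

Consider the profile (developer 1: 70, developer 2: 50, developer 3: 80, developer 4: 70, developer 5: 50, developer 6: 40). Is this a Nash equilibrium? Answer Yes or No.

No

Total = 360 ≥ 180: provided.
Developer 1 (pledges 70, payoff 63): dropping to 0 → total 290, payoff 133. Profitable deviation.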